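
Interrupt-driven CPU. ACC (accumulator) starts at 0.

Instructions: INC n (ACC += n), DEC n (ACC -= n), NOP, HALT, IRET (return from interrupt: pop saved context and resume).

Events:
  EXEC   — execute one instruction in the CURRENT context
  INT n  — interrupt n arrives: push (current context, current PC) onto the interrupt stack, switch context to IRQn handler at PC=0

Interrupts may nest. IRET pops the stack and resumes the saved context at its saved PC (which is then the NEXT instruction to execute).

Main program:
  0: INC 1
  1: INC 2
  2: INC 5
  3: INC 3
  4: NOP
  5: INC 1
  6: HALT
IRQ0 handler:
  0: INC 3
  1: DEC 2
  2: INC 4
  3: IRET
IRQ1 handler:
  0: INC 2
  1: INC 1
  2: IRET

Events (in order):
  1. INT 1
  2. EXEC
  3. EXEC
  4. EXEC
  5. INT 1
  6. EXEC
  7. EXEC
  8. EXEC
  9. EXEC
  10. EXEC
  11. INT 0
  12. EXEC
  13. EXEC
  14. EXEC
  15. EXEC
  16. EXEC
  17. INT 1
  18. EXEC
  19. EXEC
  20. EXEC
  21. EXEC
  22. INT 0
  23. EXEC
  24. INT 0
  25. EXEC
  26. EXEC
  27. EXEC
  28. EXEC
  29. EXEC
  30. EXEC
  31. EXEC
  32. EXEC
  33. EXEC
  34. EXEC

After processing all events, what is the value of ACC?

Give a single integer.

Answer: 36

Derivation:
Event 1 (INT 1): INT 1 arrives: push (MAIN, PC=0), enter IRQ1 at PC=0 (depth now 1)
Event 2 (EXEC): [IRQ1] PC=0: INC 2 -> ACC=2
Event 3 (EXEC): [IRQ1] PC=1: INC 1 -> ACC=3
Event 4 (EXEC): [IRQ1] PC=2: IRET -> resume MAIN at PC=0 (depth now 0)
Event 5 (INT 1): INT 1 arrives: push (MAIN, PC=0), enter IRQ1 at PC=0 (depth now 1)
Event 6 (EXEC): [IRQ1] PC=0: INC 2 -> ACC=5
Event 7 (EXEC): [IRQ1] PC=1: INC 1 -> ACC=6
Event 8 (EXEC): [IRQ1] PC=2: IRET -> resume MAIN at PC=0 (depth now 0)
Event 9 (EXEC): [MAIN] PC=0: INC 1 -> ACC=7
Event 10 (EXEC): [MAIN] PC=1: INC 2 -> ACC=9
Event 11 (INT 0): INT 0 arrives: push (MAIN, PC=2), enter IRQ0 at PC=0 (depth now 1)
Event 12 (EXEC): [IRQ0] PC=0: INC 3 -> ACC=12
Event 13 (EXEC): [IRQ0] PC=1: DEC 2 -> ACC=10
Event 14 (EXEC): [IRQ0] PC=2: INC 4 -> ACC=14
Event 15 (EXEC): [IRQ0] PC=3: IRET -> resume MAIN at PC=2 (depth now 0)
Event 16 (EXEC): [MAIN] PC=2: INC 5 -> ACC=19
Event 17 (INT 1): INT 1 arrives: push (MAIN, PC=3), enter IRQ1 at PC=0 (depth now 1)
Event 18 (EXEC): [IRQ1] PC=0: INC 2 -> ACC=21
Event 19 (EXEC): [IRQ1] PC=1: INC 1 -> ACC=22
Event 20 (EXEC): [IRQ1] PC=2: IRET -> resume MAIN at PC=3 (depth now 0)
Event 21 (EXEC): [MAIN] PC=3: INC 3 -> ACC=25
Event 22 (INT 0): INT 0 arrives: push (MAIN, PC=4), enter IRQ0 at PC=0 (depth now 1)
Event 23 (EXEC): [IRQ0] PC=0: INC 3 -> ACC=28
Event 24 (INT 0): INT 0 arrives: push (IRQ0, PC=1), enter IRQ0 at PC=0 (depth now 2)
Event 25 (EXEC): [IRQ0] PC=0: INC 3 -> ACC=31
Event 26 (EXEC): [IRQ0] PC=1: DEC 2 -> ACC=29
Event 27 (EXEC): [IRQ0] PC=2: INC 4 -> ACC=33
Event 28 (EXEC): [IRQ0] PC=3: IRET -> resume IRQ0 at PC=1 (depth now 1)
Event 29 (EXEC): [IRQ0] PC=1: DEC 2 -> ACC=31
Event 30 (EXEC): [IRQ0] PC=2: INC 4 -> ACC=35
Event 31 (EXEC): [IRQ0] PC=3: IRET -> resume MAIN at PC=4 (depth now 0)
Event 32 (EXEC): [MAIN] PC=4: NOP
Event 33 (EXEC): [MAIN] PC=5: INC 1 -> ACC=36
Event 34 (EXEC): [MAIN] PC=6: HALT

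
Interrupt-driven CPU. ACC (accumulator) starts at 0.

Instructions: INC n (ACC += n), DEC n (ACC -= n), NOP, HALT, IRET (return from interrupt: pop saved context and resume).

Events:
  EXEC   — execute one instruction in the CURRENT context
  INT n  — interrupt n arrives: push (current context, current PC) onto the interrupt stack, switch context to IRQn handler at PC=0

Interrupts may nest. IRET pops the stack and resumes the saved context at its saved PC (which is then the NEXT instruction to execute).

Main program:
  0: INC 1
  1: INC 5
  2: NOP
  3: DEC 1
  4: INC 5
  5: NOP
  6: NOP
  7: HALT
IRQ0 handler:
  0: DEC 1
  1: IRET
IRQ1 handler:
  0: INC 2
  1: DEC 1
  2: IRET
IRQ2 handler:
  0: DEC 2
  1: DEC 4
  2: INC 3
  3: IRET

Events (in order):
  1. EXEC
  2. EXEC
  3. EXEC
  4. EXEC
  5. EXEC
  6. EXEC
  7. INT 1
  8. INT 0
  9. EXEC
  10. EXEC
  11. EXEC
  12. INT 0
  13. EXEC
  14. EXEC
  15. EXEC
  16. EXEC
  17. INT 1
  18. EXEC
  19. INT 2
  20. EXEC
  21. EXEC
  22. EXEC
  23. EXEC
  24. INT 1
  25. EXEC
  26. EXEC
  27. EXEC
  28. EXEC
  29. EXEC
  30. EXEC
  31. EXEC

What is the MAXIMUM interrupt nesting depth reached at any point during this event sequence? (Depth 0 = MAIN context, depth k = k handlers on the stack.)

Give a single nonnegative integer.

Answer: 2

Derivation:
Event 1 (EXEC): [MAIN] PC=0: INC 1 -> ACC=1 [depth=0]
Event 2 (EXEC): [MAIN] PC=1: INC 5 -> ACC=6 [depth=0]
Event 3 (EXEC): [MAIN] PC=2: NOP [depth=0]
Event 4 (EXEC): [MAIN] PC=3: DEC 1 -> ACC=5 [depth=0]
Event 5 (EXEC): [MAIN] PC=4: INC 5 -> ACC=10 [depth=0]
Event 6 (EXEC): [MAIN] PC=5: NOP [depth=0]
Event 7 (INT 1): INT 1 arrives: push (MAIN, PC=6), enter IRQ1 at PC=0 (depth now 1) [depth=1]
Event 8 (INT 0): INT 0 arrives: push (IRQ1, PC=0), enter IRQ0 at PC=0 (depth now 2) [depth=2]
Event 9 (EXEC): [IRQ0] PC=0: DEC 1 -> ACC=9 [depth=2]
Event 10 (EXEC): [IRQ0] PC=1: IRET -> resume IRQ1 at PC=0 (depth now 1) [depth=1]
Event 11 (EXEC): [IRQ1] PC=0: INC 2 -> ACC=11 [depth=1]
Event 12 (INT 0): INT 0 arrives: push (IRQ1, PC=1), enter IRQ0 at PC=0 (depth now 2) [depth=2]
Event 13 (EXEC): [IRQ0] PC=0: DEC 1 -> ACC=10 [depth=2]
Event 14 (EXEC): [IRQ0] PC=1: IRET -> resume IRQ1 at PC=1 (depth now 1) [depth=1]
Event 15 (EXEC): [IRQ1] PC=1: DEC 1 -> ACC=9 [depth=1]
Event 16 (EXEC): [IRQ1] PC=2: IRET -> resume MAIN at PC=6 (depth now 0) [depth=0]
Event 17 (INT 1): INT 1 arrives: push (MAIN, PC=6), enter IRQ1 at PC=0 (depth now 1) [depth=1]
Event 18 (EXEC): [IRQ1] PC=0: INC 2 -> ACC=11 [depth=1]
Event 19 (INT 2): INT 2 arrives: push (IRQ1, PC=1), enter IRQ2 at PC=0 (depth now 2) [depth=2]
Event 20 (EXEC): [IRQ2] PC=0: DEC 2 -> ACC=9 [depth=2]
Event 21 (EXEC): [IRQ2] PC=1: DEC 4 -> ACC=5 [depth=2]
Event 22 (EXEC): [IRQ2] PC=2: INC 3 -> ACC=8 [depth=2]
Event 23 (EXEC): [IRQ2] PC=3: IRET -> resume IRQ1 at PC=1 (depth now 1) [depth=1]
Event 24 (INT 1): INT 1 arrives: push (IRQ1, PC=1), enter IRQ1 at PC=0 (depth now 2) [depth=2]
Event 25 (EXEC): [IRQ1] PC=0: INC 2 -> ACC=10 [depth=2]
Event 26 (EXEC): [IRQ1] PC=1: DEC 1 -> ACC=9 [depth=2]
Event 27 (EXEC): [IRQ1] PC=2: IRET -> resume IRQ1 at PC=1 (depth now 1) [depth=1]
Event 28 (EXEC): [IRQ1] PC=1: DEC 1 -> ACC=8 [depth=1]
Event 29 (EXEC): [IRQ1] PC=2: IRET -> resume MAIN at PC=6 (depth now 0) [depth=0]
Event 30 (EXEC): [MAIN] PC=6: NOP [depth=0]
Event 31 (EXEC): [MAIN] PC=7: HALT [depth=0]
Max depth observed: 2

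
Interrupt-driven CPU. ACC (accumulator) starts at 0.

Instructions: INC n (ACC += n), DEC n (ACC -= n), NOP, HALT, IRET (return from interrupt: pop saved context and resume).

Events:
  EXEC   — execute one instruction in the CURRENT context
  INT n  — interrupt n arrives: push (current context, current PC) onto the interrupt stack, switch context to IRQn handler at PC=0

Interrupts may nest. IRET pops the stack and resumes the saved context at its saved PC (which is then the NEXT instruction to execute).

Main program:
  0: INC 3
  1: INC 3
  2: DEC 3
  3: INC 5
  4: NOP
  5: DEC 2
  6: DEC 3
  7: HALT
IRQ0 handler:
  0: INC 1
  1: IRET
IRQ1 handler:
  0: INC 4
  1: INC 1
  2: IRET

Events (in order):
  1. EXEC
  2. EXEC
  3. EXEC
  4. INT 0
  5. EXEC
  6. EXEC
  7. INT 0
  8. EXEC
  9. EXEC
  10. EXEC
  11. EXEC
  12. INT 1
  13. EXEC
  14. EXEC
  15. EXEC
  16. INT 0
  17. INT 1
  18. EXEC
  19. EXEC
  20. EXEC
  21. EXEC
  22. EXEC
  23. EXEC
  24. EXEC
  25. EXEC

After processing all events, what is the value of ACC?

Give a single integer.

Answer: 16

Derivation:
Event 1 (EXEC): [MAIN] PC=0: INC 3 -> ACC=3
Event 2 (EXEC): [MAIN] PC=1: INC 3 -> ACC=6
Event 3 (EXEC): [MAIN] PC=2: DEC 3 -> ACC=3
Event 4 (INT 0): INT 0 arrives: push (MAIN, PC=3), enter IRQ0 at PC=0 (depth now 1)
Event 5 (EXEC): [IRQ0] PC=0: INC 1 -> ACC=4
Event 6 (EXEC): [IRQ0] PC=1: IRET -> resume MAIN at PC=3 (depth now 0)
Event 7 (INT 0): INT 0 arrives: push (MAIN, PC=3), enter IRQ0 at PC=0 (depth now 1)
Event 8 (EXEC): [IRQ0] PC=0: INC 1 -> ACC=5
Event 9 (EXEC): [IRQ0] PC=1: IRET -> resume MAIN at PC=3 (depth now 0)
Event 10 (EXEC): [MAIN] PC=3: INC 5 -> ACC=10
Event 11 (EXEC): [MAIN] PC=4: NOP
Event 12 (INT 1): INT 1 arrives: push (MAIN, PC=5), enter IRQ1 at PC=0 (depth now 1)
Event 13 (EXEC): [IRQ1] PC=0: INC 4 -> ACC=14
Event 14 (EXEC): [IRQ1] PC=1: INC 1 -> ACC=15
Event 15 (EXEC): [IRQ1] PC=2: IRET -> resume MAIN at PC=5 (depth now 0)
Event 16 (INT 0): INT 0 arrives: push (MAIN, PC=5), enter IRQ0 at PC=0 (depth now 1)
Event 17 (INT 1): INT 1 arrives: push (IRQ0, PC=0), enter IRQ1 at PC=0 (depth now 2)
Event 18 (EXEC): [IRQ1] PC=0: INC 4 -> ACC=19
Event 19 (EXEC): [IRQ1] PC=1: INC 1 -> ACC=20
Event 20 (EXEC): [IRQ1] PC=2: IRET -> resume IRQ0 at PC=0 (depth now 1)
Event 21 (EXEC): [IRQ0] PC=0: INC 1 -> ACC=21
Event 22 (EXEC): [IRQ0] PC=1: IRET -> resume MAIN at PC=5 (depth now 0)
Event 23 (EXEC): [MAIN] PC=5: DEC 2 -> ACC=19
Event 24 (EXEC): [MAIN] PC=6: DEC 3 -> ACC=16
Event 25 (EXEC): [MAIN] PC=7: HALT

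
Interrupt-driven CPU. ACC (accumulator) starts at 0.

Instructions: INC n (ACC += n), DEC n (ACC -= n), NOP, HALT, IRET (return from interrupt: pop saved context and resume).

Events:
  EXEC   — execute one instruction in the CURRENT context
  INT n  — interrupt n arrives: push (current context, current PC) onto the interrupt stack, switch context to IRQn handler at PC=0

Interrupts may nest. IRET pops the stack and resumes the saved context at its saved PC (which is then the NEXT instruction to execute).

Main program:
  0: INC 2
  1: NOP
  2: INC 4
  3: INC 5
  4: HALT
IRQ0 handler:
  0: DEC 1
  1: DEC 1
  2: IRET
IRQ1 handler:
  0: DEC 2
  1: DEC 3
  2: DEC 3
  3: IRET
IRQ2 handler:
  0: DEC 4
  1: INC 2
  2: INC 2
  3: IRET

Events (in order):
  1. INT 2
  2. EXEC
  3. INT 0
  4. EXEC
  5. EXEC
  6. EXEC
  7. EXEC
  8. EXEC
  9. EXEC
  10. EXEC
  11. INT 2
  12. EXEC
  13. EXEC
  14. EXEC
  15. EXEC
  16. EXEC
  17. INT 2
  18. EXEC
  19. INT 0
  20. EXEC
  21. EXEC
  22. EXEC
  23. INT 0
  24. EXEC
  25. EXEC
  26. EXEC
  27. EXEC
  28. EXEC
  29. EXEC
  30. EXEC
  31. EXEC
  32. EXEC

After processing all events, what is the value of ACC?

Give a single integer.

Event 1 (INT 2): INT 2 arrives: push (MAIN, PC=0), enter IRQ2 at PC=0 (depth now 1)
Event 2 (EXEC): [IRQ2] PC=0: DEC 4 -> ACC=-4
Event 3 (INT 0): INT 0 arrives: push (IRQ2, PC=1), enter IRQ0 at PC=0 (depth now 2)
Event 4 (EXEC): [IRQ0] PC=0: DEC 1 -> ACC=-5
Event 5 (EXEC): [IRQ0] PC=1: DEC 1 -> ACC=-6
Event 6 (EXEC): [IRQ0] PC=2: IRET -> resume IRQ2 at PC=1 (depth now 1)
Event 7 (EXEC): [IRQ2] PC=1: INC 2 -> ACC=-4
Event 8 (EXEC): [IRQ2] PC=2: INC 2 -> ACC=-2
Event 9 (EXEC): [IRQ2] PC=3: IRET -> resume MAIN at PC=0 (depth now 0)
Event 10 (EXEC): [MAIN] PC=0: INC 2 -> ACC=0
Event 11 (INT 2): INT 2 arrives: push (MAIN, PC=1), enter IRQ2 at PC=0 (depth now 1)
Event 12 (EXEC): [IRQ2] PC=0: DEC 4 -> ACC=-4
Event 13 (EXEC): [IRQ2] PC=1: INC 2 -> ACC=-2
Event 14 (EXEC): [IRQ2] PC=2: INC 2 -> ACC=0
Event 15 (EXEC): [IRQ2] PC=3: IRET -> resume MAIN at PC=1 (depth now 0)
Event 16 (EXEC): [MAIN] PC=1: NOP
Event 17 (INT 2): INT 2 arrives: push (MAIN, PC=2), enter IRQ2 at PC=0 (depth now 1)
Event 18 (EXEC): [IRQ2] PC=0: DEC 4 -> ACC=-4
Event 19 (INT 0): INT 0 arrives: push (IRQ2, PC=1), enter IRQ0 at PC=0 (depth now 2)
Event 20 (EXEC): [IRQ0] PC=0: DEC 1 -> ACC=-5
Event 21 (EXEC): [IRQ0] PC=1: DEC 1 -> ACC=-6
Event 22 (EXEC): [IRQ0] PC=2: IRET -> resume IRQ2 at PC=1 (depth now 1)
Event 23 (INT 0): INT 0 arrives: push (IRQ2, PC=1), enter IRQ0 at PC=0 (depth now 2)
Event 24 (EXEC): [IRQ0] PC=0: DEC 1 -> ACC=-7
Event 25 (EXEC): [IRQ0] PC=1: DEC 1 -> ACC=-8
Event 26 (EXEC): [IRQ0] PC=2: IRET -> resume IRQ2 at PC=1 (depth now 1)
Event 27 (EXEC): [IRQ2] PC=1: INC 2 -> ACC=-6
Event 28 (EXEC): [IRQ2] PC=2: INC 2 -> ACC=-4
Event 29 (EXEC): [IRQ2] PC=3: IRET -> resume MAIN at PC=2 (depth now 0)
Event 30 (EXEC): [MAIN] PC=2: INC 4 -> ACC=0
Event 31 (EXEC): [MAIN] PC=3: INC 5 -> ACC=5
Event 32 (EXEC): [MAIN] PC=4: HALT

Answer: 5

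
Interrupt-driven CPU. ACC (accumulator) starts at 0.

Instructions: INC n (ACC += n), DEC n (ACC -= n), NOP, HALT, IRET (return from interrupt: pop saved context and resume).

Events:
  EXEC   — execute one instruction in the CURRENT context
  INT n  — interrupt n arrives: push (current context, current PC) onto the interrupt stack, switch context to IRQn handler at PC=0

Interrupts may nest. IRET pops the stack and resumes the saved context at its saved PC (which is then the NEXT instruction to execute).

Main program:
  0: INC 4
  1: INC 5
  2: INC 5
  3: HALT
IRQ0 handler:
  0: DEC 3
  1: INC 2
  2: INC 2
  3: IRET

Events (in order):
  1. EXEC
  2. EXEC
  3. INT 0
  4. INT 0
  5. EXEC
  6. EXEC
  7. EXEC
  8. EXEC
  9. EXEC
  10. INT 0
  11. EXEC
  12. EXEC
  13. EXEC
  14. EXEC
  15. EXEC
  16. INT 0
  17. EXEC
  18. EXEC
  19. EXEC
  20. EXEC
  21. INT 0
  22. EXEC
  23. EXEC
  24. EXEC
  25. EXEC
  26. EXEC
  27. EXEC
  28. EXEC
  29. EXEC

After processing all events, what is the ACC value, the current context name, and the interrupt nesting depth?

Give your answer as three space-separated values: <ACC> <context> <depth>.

Answer: 19 MAIN 0

Derivation:
Event 1 (EXEC): [MAIN] PC=0: INC 4 -> ACC=4
Event 2 (EXEC): [MAIN] PC=1: INC 5 -> ACC=9
Event 3 (INT 0): INT 0 arrives: push (MAIN, PC=2), enter IRQ0 at PC=0 (depth now 1)
Event 4 (INT 0): INT 0 arrives: push (IRQ0, PC=0), enter IRQ0 at PC=0 (depth now 2)
Event 5 (EXEC): [IRQ0] PC=0: DEC 3 -> ACC=6
Event 6 (EXEC): [IRQ0] PC=1: INC 2 -> ACC=8
Event 7 (EXEC): [IRQ0] PC=2: INC 2 -> ACC=10
Event 8 (EXEC): [IRQ0] PC=3: IRET -> resume IRQ0 at PC=0 (depth now 1)
Event 9 (EXEC): [IRQ0] PC=0: DEC 3 -> ACC=7
Event 10 (INT 0): INT 0 arrives: push (IRQ0, PC=1), enter IRQ0 at PC=0 (depth now 2)
Event 11 (EXEC): [IRQ0] PC=0: DEC 3 -> ACC=4
Event 12 (EXEC): [IRQ0] PC=1: INC 2 -> ACC=6
Event 13 (EXEC): [IRQ0] PC=2: INC 2 -> ACC=8
Event 14 (EXEC): [IRQ0] PC=3: IRET -> resume IRQ0 at PC=1 (depth now 1)
Event 15 (EXEC): [IRQ0] PC=1: INC 2 -> ACC=10
Event 16 (INT 0): INT 0 arrives: push (IRQ0, PC=2), enter IRQ0 at PC=0 (depth now 2)
Event 17 (EXEC): [IRQ0] PC=0: DEC 3 -> ACC=7
Event 18 (EXEC): [IRQ0] PC=1: INC 2 -> ACC=9
Event 19 (EXEC): [IRQ0] PC=2: INC 2 -> ACC=11
Event 20 (EXEC): [IRQ0] PC=3: IRET -> resume IRQ0 at PC=2 (depth now 1)
Event 21 (INT 0): INT 0 arrives: push (IRQ0, PC=2), enter IRQ0 at PC=0 (depth now 2)
Event 22 (EXEC): [IRQ0] PC=0: DEC 3 -> ACC=8
Event 23 (EXEC): [IRQ0] PC=1: INC 2 -> ACC=10
Event 24 (EXEC): [IRQ0] PC=2: INC 2 -> ACC=12
Event 25 (EXEC): [IRQ0] PC=3: IRET -> resume IRQ0 at PC=2 (depth now 1)
Event 26 (EXEC): [IRQ0] PC=2: INC 2 -> ACC=14
Event 27 (EXEC): [IRQ0] PC=3: IRET -> resume MAIN at PC=2 (depth now 0)
Event 28 (EXEC): [MAIN] PC=2: INC 5 -> ACC=19
Event 29 (EXEC): [MAIN] PC=3: HALT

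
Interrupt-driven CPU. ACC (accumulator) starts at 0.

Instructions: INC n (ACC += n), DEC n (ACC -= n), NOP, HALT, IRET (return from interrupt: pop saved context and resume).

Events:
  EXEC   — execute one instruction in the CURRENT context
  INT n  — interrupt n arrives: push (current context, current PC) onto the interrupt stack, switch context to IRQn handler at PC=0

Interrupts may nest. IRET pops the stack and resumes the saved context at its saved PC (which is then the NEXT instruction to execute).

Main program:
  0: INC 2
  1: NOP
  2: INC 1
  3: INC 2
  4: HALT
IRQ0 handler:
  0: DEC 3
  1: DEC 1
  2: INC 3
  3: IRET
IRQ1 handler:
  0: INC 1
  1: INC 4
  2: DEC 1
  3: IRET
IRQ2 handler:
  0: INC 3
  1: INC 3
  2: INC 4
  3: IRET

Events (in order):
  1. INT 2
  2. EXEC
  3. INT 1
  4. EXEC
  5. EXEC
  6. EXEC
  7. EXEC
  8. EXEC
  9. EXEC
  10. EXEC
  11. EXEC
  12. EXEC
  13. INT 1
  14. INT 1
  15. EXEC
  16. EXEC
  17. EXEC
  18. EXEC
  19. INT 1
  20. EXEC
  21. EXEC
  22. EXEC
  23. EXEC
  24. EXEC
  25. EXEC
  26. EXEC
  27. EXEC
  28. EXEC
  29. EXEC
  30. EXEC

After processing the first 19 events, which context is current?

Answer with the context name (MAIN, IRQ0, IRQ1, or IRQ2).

Answer: IRQ1

Derivation:
Event 1 (INT 2): INT 2 arrives: push (MAIN, PC=0), enter IRQ2 at PC=0 (depth now 1)
Event 2 (EXEC): [IRQ2] PC=0: INC 3 -> ACC=3
Event 3 (INT 1): INT 1 arrives: push (IRQ2, PC=1), enter IRQ1 at PC=0 (depth now 2)
Event 4 (EXEC): [IRQ1] PC=0: INC 1 -> ACC=4
Event 5 (EXEC): [IRQ1] PC=1: INC 4 -> ACC=8
Event 6 (EXEC): [IRQ1] PC=2: DEC 1 -> ACC=7
Event 7 (EXEC): [IRQ1] PC=3: IRET -> resume IRQ2 at PC=1 (depth now 1)
Event 8 (EXEC): [IRQ2] PC=1: INC 3 -> ACC=10
Event 9 (EXEC): [IRQ2] PC=2: INC 4 -> ACC=14
Event 10 (EXEC): [IRQ2] PC=3: IRET -> resume MAIN at PC=0 (depth now 0)
Event 11 (EXEC): [MAIN] PC=0: INC 2 -> ACC=16
Event 12 (EXEC): [MAIN] PC=1: NOP
Event 13 (INT 1): INT 1 arrives: push (MAIN, PC=2), enter IRQ1 at PC=0 (depth now 1)
Event 14 (INT 1): INT 1 arrives: push (IRQ1, PC=0), enter IRQ1 at PC=0 (depth now 2)
Event 15 (EXEC): [IRQ1] PC=0: INC 1 -> ACC=17
Event 16 (EXEC): [IRQ1] PC=1: INC 4 -> ACC=21
Event 17 (EXEC): [IRQ1] PC=2: DEC 1 -> ACC=20
Event 18 (EXEC): [IRQ1] PC=3: IRET -> resume IRQ1 at PC=0 (depth now 1)
Event 19 (INT 1): INT 1 arrives: push (IRQ1, PC=0), enter IRQ1 at PC=0 (depth now 2)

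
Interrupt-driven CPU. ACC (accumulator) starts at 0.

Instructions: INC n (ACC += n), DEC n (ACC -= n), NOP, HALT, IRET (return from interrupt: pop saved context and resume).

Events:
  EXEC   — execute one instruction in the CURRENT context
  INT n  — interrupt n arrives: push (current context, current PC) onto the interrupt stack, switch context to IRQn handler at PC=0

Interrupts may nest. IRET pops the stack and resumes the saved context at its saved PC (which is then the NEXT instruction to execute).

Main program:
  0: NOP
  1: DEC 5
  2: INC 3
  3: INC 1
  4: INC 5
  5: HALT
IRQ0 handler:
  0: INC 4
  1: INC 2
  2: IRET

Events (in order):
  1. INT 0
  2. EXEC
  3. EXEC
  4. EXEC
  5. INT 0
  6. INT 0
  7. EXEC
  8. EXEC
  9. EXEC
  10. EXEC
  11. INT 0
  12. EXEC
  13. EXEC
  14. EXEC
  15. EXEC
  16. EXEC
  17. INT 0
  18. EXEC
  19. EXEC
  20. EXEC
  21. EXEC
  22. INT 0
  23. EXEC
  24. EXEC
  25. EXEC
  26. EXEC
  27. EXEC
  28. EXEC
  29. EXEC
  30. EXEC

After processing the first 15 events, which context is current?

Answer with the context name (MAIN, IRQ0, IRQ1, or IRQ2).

Answer: IRQ0

Derivation:
Event 1 (INT 0): INT 0 arrives: push (MAIN, PC=0), enter IRQ0 at PC=0 (depth now 1)
Event 2 (EXEC): [IRQ0] PC=0: INC 4 -> ACC=4
Event 3 (EXEC): [IRQ0] PC=1: INC 2 -> ACC=6
Event 4 (EXEC): [IRQ0] PC=2: IRET -> resume MAIN at PC=0 (depth now 0)
Event 5 (INT 0): INT 0 arrives: push (MAIN, PC=0), enter IRQ0 at PC=0 (depth now 1)
Event 6 (INT 0): INT 0 arrives: push (IRQ0, PC=0), enter IRQ0 at PC=0 (depth now 2)
Event 7 (EXEC): [IRQ0] PC=0: INC 4 -> ACC=10
Event 8 (EXEC): [IRQ0] PC=1: INC 2 -> ACC=12
Event 9 (EXEC): [IRQ0] PC=2: IRET -> resume IRQ0 at PC=0 (depth now 1)
Event 10 (EXEC): [IRQ0] PC=0: INC 4 -> ACC=16
Event 11 (INT 0): INT 0 arrives: push (IRQ0, PC=1), enter IRQ0 at PC=0 (depth now 2)
Event 12 (EXEC): [IRQ0] PC=0: INC 4 -> ACC=20
Event 13 (EXEC): [IRQ0] PC=1: INC 2 -> ACC=22
Event 14 (EXEC): [IRQ0] PC=2: IRET -> resume IRQ0 at PC=1 (depth now 1)
Event 15 (EXEC): [IRQ0] PC=1: INC 2 -> ACC=24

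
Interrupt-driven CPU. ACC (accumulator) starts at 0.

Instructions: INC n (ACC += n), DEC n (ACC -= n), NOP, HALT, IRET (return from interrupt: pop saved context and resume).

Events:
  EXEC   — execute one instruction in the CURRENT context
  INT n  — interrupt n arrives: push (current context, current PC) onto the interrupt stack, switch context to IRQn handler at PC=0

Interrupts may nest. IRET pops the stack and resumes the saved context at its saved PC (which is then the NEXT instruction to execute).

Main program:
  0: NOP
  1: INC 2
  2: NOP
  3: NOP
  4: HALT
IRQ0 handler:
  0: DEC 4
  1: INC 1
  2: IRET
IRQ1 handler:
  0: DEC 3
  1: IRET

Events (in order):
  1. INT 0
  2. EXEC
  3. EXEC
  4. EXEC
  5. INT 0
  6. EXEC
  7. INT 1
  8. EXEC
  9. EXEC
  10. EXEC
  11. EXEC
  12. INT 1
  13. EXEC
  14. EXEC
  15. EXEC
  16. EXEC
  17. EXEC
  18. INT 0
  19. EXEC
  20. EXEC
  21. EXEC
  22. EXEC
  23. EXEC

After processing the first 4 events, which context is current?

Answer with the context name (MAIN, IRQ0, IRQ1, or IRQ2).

Answer: MAIN

Derivation:
Event 1 (INT 0): INT 0 arrives: push (MAIN, PC=0), enter IRQ0 at PC=0 (depth now 1)
Event 2 (EXEC): [IRQ0] PC=0: DEC 4 -> ACC=-4
Event 3 (EXEC): [IRQ0] PC=1: INC 1 -> ACC=-3
Event 4 (EXEC): [IRQ0] PC=2: IRET -> resume MAIN at PC=0 (depth now 0)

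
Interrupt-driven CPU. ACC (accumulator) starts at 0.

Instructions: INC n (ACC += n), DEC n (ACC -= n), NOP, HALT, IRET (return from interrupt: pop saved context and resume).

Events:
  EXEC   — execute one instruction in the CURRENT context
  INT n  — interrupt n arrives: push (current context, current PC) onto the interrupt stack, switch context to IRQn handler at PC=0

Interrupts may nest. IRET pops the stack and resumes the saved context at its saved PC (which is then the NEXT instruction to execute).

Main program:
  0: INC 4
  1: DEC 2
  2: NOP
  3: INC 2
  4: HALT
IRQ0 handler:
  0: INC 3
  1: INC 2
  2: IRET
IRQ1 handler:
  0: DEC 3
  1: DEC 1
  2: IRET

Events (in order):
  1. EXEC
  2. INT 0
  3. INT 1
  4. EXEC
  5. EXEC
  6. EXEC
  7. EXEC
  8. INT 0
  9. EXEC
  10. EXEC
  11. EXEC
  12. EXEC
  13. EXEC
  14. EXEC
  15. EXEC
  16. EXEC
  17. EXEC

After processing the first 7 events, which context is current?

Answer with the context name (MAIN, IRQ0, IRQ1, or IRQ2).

Event 1 (EXEC): [MAIN] PC=0: INC 4 -> ACC=4
Event 2 (INT 0): INT 0 arrives: push (MAIN, PC=1), enter IRQ0 at PC=0 (depth now 1)
Event 3 (INT 1): INT 1 arrives: push (IRQ0, PC=0), enter IRQ1 at PC=0 (depth now 2)
Event 4 (EXEC): [IRQ1] PC=0: DEC 3 -> ACC=1
Event 5 (EXEC): [IRQ1] PC=1: DEC 1 -> ACC=0
Event 6 (EXEC): [IRQ1] PC=2: IRET -> resume IRQ0 at PC=0 (depth now 1)
Event 7 (EXEC): [IRQ0] PC=0: INC 3 -> ACC=3

Answer: IRQ0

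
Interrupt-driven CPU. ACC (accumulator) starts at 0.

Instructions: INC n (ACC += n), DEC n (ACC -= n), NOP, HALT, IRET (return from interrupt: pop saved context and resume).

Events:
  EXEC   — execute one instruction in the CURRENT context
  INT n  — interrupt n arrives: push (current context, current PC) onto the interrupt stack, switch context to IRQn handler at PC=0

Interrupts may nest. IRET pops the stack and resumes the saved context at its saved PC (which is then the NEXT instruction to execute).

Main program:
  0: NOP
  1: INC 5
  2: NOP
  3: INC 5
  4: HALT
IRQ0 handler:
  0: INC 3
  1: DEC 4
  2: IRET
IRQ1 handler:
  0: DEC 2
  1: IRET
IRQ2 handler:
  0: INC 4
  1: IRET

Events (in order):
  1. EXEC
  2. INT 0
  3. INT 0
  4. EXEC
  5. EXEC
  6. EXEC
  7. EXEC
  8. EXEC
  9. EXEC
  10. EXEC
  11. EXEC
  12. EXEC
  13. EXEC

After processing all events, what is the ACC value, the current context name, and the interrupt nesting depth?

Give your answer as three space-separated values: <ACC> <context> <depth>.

Event 1 (EXEC): [MAIN] PC=0: NOP
Event 2 (INT 0): INT 0 arrives: push (MAIN, PC=1), enter IRQ0 at PC=0 (depth now 1)
Event 3 (INT 0): INT 0 arrives: push (IRQ0, PC=0), enter IRQ0 at PC=0 (depth now 2)
Event 4 (EXEC): [IRQ0] PC=0: INC 3 -> ACC=3
Event 5 (EXEC): [IRQ0] PC=1: DEC 4 -> ACC=-1
Event 6 (EXEC): [IRQ0] PC=2: IRET -> resume IRQ0 at PC=0 (depth now 1)
Event 7 (EXEC): [IRQ0] PC=0: INC 3 -> ACC=2
Event 8 (EXEC): [IRQ0] PC=1: DEC 4 -> ACC=-2
Event 9 (EXEC): [IRQ0] PC=2: IRET -> resume MAIN at PC=1 (depth now 0)
Event 10 (EXEC): [MAIN] PC=1: INC 5 -> ACC=3
Event 11 (EXEC): [MAIN] PC=2: NOP
Event 12 (EXEC): [MAIN] PC=3: INC 5 -> ACC=8
Event 13 (EXEC): [MAIN] PC=4: HALT

Answer: 8 MAIN 0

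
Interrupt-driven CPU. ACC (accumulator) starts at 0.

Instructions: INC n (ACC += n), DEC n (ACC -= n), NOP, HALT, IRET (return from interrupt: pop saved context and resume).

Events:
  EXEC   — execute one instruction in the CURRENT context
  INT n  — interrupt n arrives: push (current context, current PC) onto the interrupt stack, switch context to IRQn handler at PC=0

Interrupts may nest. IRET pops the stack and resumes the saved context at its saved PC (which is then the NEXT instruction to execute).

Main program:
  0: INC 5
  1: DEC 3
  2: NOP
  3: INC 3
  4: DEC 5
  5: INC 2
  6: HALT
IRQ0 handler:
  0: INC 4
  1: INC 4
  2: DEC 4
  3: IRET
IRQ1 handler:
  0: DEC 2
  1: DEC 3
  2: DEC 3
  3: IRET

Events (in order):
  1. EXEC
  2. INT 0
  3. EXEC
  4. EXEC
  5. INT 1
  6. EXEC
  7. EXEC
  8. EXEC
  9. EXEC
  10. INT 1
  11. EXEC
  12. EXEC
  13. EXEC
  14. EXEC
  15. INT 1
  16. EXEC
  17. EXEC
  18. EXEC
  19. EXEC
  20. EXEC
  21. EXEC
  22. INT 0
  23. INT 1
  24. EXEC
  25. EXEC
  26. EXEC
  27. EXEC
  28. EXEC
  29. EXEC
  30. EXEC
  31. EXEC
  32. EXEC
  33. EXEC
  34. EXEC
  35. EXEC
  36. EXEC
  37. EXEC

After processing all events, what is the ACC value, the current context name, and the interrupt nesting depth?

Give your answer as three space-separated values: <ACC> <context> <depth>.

Event 1 (EXEC): [MAIN] PC=0: INC 5 -> ACC=5
Event 2 (INT 0): INT 0 arrives: push (MAIN, PC=1), enter IRQ0 at PC=0 (depth now 1)
Event 3 (EXEC): [IRQ0] PC=0: INC 4 -> ACC=9
Event 4 (EXEC): [IRQ0] PC=1: INC 4 -> ACC=13
Event 5 (INT 1): INT 1 arrives: push (IRQ0, PC=2), enter IRQ1 at PC=0 (depth now 2)
Event 6 (EXEC): [IRQ1] PC=0: DEC 2 -> ACC=11
Event 7 (EXEC): [IRQ1] PC=1: DEC 3 -> ACC=8
Event 8 (EXEC): [IRQ1] PC=2: DEC 3 -> ACC=5
Event 9 (EXEC): [IRQ1] PC=3: IRET -> resume IRQ0 at PC=2 (depth now 1)
Event 10 (INT 1): INT 1 arrives: push (IRQ0, PC=2), enter IRQ1 at PC=0 (depth now 2)
Event 11 (EXEC): [IRQ1] PC=0: DEC 2 -> ACC=3
Event 12 (EXEC): [IRQ1] PC=1: DEC 3 -> ACC=0
Event 13 (EXEC): [IRQ1] PC=2: DEC 3 -> ACC=-3
Event 14 (EXEC): [IRQ1] PC=3: IRET -> resume IRQ0 at PC=2 (depth now 1)
Event 15 (INT 1): INT 1 arrives: push (IRQ0, PC=2), enter IRQ1 at PC=0 (depth now 2)
Event 16 (EXEC): [IRQ1] PC=0: DEC 2 -> ACC=-5
Event 17 (EXEC): [IRQ1] PC=1: DEC 3 -> ACC=-8
Event 18 (EXEC): [IRQ1] PC=2: DEC 3 -> ACC=-11
Event 19 (EXEC): [IRQ1] PC=3: IRET -> resume IRQ0 at PC=2 (depth now 1)
Event 20 (EXEC): [IRQ0] PC=2: DEC 4 -> ACC=-15
Event 21 (EXEC): [IRQ0] PC=3: IRET -> resume MAIN at PC=1 (depth now 0)
Event 22 (INT 0): INT 0 arrives: push (MAIN, PC=1), enter IRQ0 at PC=0 (depth now 1)
Event 23 (INT 1): INT 1 arrives: push (IRQ0, PC=0), enter IRQ1 at PC=0 (depth now 2)
Event 24 (EXEC): [IRQ1] PC=0: DEC 2 -> ACC=-17
Event 25 (EXEC): [IRQ1] PC=1: DEC 3 -> ACC=-20
Event 26 (EXEC): [IRQ1] PC=2: DEC 3 -> ACC=-23
Event 27 (EXEC): [IRQ1] PC=3: IRET -> resume IRQ0 at PC=0 (depth now 1)
Event 28 (EXEC): [IRQ0] PC=0: INC 4 -> ACC=-19
Event 29 (EXEC): [IRQ0] PC=1: INC 4 -> ACC=-15
Event 30 (EXEC): [IRQ0] PC=2: DEC 4 -> ACC=-19
Event 31 (EXEC): [IRQ0] PC=3: IRET -> resume MAIN at PC=1 (depth now 0)
Event 32 (EXEC): [MAIN] PC=1: DEC 3 -> ACC=-22
Event 33 (EXEC): [MAIN] PC=2: NOP
Event 34 (EXEC): [MAIN] PC=3: INC 3 -> ACC=-19
Event 35 (EXEC): [MAIN] PC=4: DEC 5 -> ACC=-24
Event 36 (EXEC): [MAIN] PC=5: INC 2 -> ACC=-22
Event 37 (EXEC): [MAIN] PC=6: HALT

Answer: -22 MAIN 0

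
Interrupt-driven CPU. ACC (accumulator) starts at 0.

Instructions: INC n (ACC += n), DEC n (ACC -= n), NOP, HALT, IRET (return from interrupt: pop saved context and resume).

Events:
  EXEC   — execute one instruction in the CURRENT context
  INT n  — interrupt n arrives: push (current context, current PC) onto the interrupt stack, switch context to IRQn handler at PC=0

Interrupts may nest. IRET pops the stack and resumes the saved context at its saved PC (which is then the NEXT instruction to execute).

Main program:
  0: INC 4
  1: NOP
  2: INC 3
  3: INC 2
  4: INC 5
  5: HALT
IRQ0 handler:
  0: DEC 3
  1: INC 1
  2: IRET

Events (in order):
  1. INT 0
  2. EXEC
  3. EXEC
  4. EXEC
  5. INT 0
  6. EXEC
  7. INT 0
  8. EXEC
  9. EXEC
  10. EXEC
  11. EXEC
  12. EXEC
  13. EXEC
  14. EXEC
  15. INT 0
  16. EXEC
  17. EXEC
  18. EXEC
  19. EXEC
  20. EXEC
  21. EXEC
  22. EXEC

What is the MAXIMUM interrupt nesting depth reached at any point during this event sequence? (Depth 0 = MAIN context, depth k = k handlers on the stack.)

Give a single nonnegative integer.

Answer: 2

Derivation:
Event 1 (INT 0): INT 0 arrives: push (MAIN, PC=0), enter IRQ0 at PC=0 (depth now 1) [depth=1]
Event 2 (EXEC): [IRQ0] PC=0: DEC 3 -> ACC=-3 [depth=1]
Event 3 (EXEC): [IRQ0] PC=1: INC 1 -> ACC=-2 [depth=1]
Event 4 (EXEC): [IRQ0] PC=2: IRET -> resume MAIN at PC=0 (depth now 0) [depth=0]
Event 5 (INT 0): INT 0 arrives: push (MAIN, PC=0), enter IRQ0 at PC=0 (depth now 1) [depth=1]
Event 6 (EXEC): [IRQ0] PC=0: DEC 3 -> ACC=-5 [depth=1]
Event 7 (INT 0): INT 0 arrives: push (IRQ0, PC=1), enter IRQ0 at PC=0 (depth now 2) [depth=2]
Event 8 (EXEC): [IRQ0] PC=0: DEC 3 -> ACC=-8 [depth=2]
Event 9 (EXEC): [IRQ0] PC=1: INC 1 -> ACC=-7 [depth=2]
Event 10 (EXEC): [IRQ0] PC=2: IRET -> resume IRQ0 at PC=1 (depth now 1) [depth=1]
Event 11 (EXEC): [IRQ0] PC=1: INC 1 -> ACC=-6 [depth=1]
Event 12 (EXEC): [IRQ0] PC=2: IRET -> resume MAIN at PC=0 (depth now 0) [depth=0]
Event 13 (EXEC): [MAIN] PC=0: INC 4 -> ACC=-2 [depth=0]
Event 14 (EXEC): [MAIN] PC=1: NOP [depth=0]
Event 15 (INT 0): INT 0 arrives: push (MAIN, PC=2), enter IRQ0 at PC=0 (depth now 1) [depth=1]
Event 16 (EXEC): [IRQ0] PC=0: DEC 3 -> ACC=-5 [depth=1]
Event 17 (EXEC): [IRQ0] PC=1: INC 1 -> ACC=-4 [depth=1]
Event 18 (EXEC): [IRQ0] PC=2: IRET -> resume MAIN at PC=2 (depth now 0) [depth=0]
Event 19 (EXEC): [MAIN] PC=2: INC 3 -> ACC=-1 [depth=0]
Event 20 (EXEC): [MAIN] PC=3: INC 2 -> ACC=1 [depth=0]
Event 21 (EXEC): [MAIN] PC=4: INC 5 -> ACC=6 [depth=0]
Event 22 (EXEC): [MAIN] PC=5: HALT [depth=0]
Max depth observed: 2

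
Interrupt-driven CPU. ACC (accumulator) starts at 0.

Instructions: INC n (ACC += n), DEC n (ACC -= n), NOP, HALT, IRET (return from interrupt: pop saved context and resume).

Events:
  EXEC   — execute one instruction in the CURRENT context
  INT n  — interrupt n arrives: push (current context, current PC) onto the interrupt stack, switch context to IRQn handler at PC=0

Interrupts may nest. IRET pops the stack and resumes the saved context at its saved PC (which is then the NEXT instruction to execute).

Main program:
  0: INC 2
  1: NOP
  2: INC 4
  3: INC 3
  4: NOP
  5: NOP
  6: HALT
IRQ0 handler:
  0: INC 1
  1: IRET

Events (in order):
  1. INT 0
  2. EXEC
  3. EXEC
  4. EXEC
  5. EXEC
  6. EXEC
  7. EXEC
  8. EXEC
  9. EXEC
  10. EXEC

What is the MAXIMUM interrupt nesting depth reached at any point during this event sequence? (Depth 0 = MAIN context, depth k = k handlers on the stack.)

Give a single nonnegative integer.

Event 1 (INT 0): INT 0 arrives: push (MAIN, PC=0), enter IRQ0 at PC=0 (depth now 1) [depth=1]
Event 2 (EXEC): [IRQ0] PC=0: INC 1 -> ACC=1 [depth=1]
Event 3 (EXEC): [IRQ0] PC=1: IRET -> resume MAIN at PC=0 (depth now 0) [depth=0]
Event 4 (EXEC): [MAIN] PC=0: INC 2 -> ACC=3 [depth=0]
Event 5 (EXEC): [MAIN] PC=1: NOP [depth=0]
Event 6 (EXEC): [MAIN] PC=2: INC 4 -> ACC=7 [depth=0]
Event 7 (EXEC): [MAIN] PC=3: INC 3 -> ACC=10 [depth=0]
Event 8 (EXEC): [MAIN] PC=4: NOP [depth=0]
Event 9 (EXEC): [MAIN] PC=5: NOP [depth=0]
Event 10 (EXEC): [MAIN] PC=6: HALT [depth=0]
Max depth observed: 1

Answer: 1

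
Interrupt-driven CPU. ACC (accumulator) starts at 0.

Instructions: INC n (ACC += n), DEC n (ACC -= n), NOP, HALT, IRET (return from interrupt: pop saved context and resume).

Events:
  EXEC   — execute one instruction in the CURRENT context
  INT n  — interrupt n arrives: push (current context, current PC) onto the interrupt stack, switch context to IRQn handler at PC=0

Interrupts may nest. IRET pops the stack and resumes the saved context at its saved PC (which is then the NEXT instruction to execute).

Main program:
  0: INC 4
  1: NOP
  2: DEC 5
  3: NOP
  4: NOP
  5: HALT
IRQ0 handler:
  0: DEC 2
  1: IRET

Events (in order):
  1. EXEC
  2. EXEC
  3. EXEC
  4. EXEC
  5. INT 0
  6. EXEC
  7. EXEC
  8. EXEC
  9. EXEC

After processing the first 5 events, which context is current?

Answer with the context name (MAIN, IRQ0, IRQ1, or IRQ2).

Answer: IRQ0

Derivation:
Event 1 (EXEC): [MAIN] PC=0: INC 4 -> ACC=4
Event 2 (EXEC): [MAIN] PC=1: NOP
Event 3 (EXEC): [MAIN] PC=2: DEC 5 -> ACC=-1
Event 4 (EXEC): [MAIN] PC=3: NOP
Event 5 (INT 0): INT 0 arrives: push (MAIN, PC=4), enter IRQ0 at PC=0 (depth now 1)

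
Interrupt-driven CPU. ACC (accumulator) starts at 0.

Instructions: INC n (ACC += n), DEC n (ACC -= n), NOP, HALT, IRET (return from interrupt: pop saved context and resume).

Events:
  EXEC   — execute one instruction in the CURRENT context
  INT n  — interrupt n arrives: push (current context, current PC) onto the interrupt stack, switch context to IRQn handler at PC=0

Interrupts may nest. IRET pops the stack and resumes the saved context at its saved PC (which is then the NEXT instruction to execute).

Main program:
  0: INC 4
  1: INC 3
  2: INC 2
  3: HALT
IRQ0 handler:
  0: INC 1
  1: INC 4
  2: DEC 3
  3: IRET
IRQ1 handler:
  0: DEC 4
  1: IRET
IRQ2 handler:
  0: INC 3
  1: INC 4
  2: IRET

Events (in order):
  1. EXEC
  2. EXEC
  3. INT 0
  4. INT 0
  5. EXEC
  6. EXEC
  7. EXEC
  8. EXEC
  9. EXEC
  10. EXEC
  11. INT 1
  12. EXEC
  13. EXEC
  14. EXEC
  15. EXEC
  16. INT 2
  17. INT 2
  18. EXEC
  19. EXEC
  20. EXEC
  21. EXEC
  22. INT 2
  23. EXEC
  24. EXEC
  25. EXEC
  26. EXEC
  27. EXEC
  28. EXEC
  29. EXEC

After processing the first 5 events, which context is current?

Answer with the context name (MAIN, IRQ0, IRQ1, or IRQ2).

Event 1 (EXEC): [MAIN] PC=0: INC 4 -> ACC=4
Event 2 (EXEC): [MAIN] PC=1: INC 3 -> ACC=7
Event 3 (INT 0): INT 0 arrives: push (MAIN, PC=2), enter IRQ0 at PC=0 (depth now 1)
Event 4 (INT 0): INT 0 arrives: push (IRQ0, PC=0), enter IRQ0 at PC=0 (depth now 2)
Event 5 (EXEC): [IRQ0] PC=0: INC 1 -> ACC=8

Answer: IRQ0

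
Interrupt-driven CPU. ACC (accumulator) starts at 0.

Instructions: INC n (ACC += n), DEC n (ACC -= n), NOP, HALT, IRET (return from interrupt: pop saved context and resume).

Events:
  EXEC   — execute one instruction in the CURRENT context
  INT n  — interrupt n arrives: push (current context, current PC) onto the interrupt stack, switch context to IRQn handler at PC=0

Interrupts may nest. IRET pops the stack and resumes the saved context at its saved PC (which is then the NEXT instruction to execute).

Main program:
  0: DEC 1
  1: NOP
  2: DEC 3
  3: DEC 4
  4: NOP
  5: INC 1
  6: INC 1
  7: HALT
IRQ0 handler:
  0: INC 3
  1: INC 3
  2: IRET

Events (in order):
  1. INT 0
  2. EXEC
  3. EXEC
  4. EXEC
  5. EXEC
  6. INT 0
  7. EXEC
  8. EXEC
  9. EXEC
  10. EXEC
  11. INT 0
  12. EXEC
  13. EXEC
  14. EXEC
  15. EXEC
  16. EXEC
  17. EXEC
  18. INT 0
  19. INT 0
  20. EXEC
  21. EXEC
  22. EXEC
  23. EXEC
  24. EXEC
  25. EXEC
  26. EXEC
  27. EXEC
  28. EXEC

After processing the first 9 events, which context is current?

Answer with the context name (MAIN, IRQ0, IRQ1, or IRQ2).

Event 1 (INT 0): INT 0 arrives: push (MAIN, PC=0), enter IRQ0 at PC=0 (depth now 1)
Event 2 (EXEC): [IRQ0] PC=0: INC 3 -> ACC=3
Event 3 (EXEC): [IRQ0] PC=1: INC 3 -> ACC=6
Event 4 (EXEC): [IRQ0] PC=2: IRET -> resume MAIN at PC=0 (depth now 0)
Event 5 (EXEC): [MAIN] PC=0: DEC 1 -> ACC=5
Event 6 (INT 0): INT 0 arrives: push (MAIN, PC=1), enter IRQ0 at PC=0 (depth now 1)
Event 7 (EXEC): [IRQ0] PC=0: INC 3 -> ACC=8
Event 8 (EXEC): [IRQ0] PC=1: INC 3 -> ACC=11
Event 9 (EXEC): [IRQ0] PC=2: IRET -> resume MAIN at PC=1 (depth now 0)

Answer: MAIN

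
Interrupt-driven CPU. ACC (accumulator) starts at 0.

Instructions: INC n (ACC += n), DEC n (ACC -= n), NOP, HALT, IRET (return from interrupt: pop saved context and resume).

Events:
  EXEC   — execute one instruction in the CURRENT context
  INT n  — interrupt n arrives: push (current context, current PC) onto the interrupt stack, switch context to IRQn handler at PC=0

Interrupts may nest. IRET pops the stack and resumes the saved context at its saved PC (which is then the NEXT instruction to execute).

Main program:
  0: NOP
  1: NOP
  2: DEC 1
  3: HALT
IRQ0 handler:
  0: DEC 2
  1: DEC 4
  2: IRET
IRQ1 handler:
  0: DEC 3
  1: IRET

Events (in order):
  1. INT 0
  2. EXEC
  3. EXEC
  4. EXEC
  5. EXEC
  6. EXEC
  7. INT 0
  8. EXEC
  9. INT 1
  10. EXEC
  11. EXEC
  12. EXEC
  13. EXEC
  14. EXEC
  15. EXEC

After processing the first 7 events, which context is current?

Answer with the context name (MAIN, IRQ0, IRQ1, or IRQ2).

Event 1 (INT 0): INT 0 arrives: push (MAIN, PC=0), enter IRQ0 at PC=0 (depth now 1)
Event 2 (EXEC): [IRQ0] PC=0: DEC 2 -> ACC=-2
Event 3 (EXEC): [IRQ0] PC=1: DEC 4 -> ACC=-6
Event 4 (EXEC): [IRQ0] PC=2: IRET -> resume MAIN at PC=0 (depth now 0)
Event 5 (EXEC): [MAIN] PC=0: NOP
Event 6 (EXEC): [MAIN] PC=1: NOP
Event 7 (INT 0): INT 0 arrives: push (MAIN, PC=2), enter IRQ0 at PC=0 (depth now 1)

Answer: IRQ0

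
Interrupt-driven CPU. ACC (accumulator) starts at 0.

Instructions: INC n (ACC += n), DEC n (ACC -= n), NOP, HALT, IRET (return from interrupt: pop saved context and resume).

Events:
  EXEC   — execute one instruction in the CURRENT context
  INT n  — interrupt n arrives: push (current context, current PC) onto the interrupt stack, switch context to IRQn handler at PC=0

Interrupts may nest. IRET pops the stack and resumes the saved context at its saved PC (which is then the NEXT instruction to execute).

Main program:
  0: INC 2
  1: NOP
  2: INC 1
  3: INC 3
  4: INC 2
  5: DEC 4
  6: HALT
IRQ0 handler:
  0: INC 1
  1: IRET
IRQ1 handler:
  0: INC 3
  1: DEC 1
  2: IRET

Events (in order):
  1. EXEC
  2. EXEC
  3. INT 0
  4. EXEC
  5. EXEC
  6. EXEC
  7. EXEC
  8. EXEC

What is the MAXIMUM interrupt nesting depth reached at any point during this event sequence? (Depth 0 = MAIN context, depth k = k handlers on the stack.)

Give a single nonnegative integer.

Event 1 (EXEC): [MAIN] PC=0: INC 2 -> ACC=2 [depth=0]
Event 2 (EXEC): [MAIN] PC=1: NOP [depth=0]
Event 3 (INT 0): INT 0 arrives: push (MAIN, PC=2), enter IRQ0 at PC=0 (depth now 1) [depth=1]
Event 4 (EXEC): [IRQ0] PC=0: INC 1 -> ACC=3 [depth=1]
Event 5 (EXEC): [IRQ0] PC=1: IRET -> resume MAIN at PC=2 (depth now 0) [depth=0]
Event 6 (EXEC): [MAIN] PC=2: INC 1 -> ACC=4 [depth=0]
Event 7 (EXEC): [MAIN] PC=3: INC 3 -> ACC=7 [depth=0]
Event 8 (EXEC): [MAIN] PC=4: INC 2 -> ACC=9 [depth=0]
Max depth observed: 1

Answer: 1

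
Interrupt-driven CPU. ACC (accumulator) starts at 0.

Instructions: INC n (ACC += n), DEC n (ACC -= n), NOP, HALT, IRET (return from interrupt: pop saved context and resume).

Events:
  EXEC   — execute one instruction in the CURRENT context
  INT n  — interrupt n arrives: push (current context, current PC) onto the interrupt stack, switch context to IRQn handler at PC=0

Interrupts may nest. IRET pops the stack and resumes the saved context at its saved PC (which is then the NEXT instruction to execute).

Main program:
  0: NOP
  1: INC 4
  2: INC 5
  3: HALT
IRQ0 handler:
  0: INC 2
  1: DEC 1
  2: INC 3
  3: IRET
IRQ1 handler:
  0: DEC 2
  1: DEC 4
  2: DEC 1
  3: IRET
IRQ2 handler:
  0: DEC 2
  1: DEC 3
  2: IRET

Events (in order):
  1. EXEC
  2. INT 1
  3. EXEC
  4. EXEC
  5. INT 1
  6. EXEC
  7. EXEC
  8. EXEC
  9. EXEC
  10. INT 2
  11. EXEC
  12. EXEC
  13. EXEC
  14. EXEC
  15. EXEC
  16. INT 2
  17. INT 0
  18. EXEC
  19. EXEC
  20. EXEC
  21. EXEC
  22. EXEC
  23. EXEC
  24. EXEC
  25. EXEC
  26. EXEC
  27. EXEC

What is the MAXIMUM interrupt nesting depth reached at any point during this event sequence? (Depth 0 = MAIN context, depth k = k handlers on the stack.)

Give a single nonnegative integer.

Event 1 (EXEC): [MAIN] PC=0: NOP [depth=0]
Event 2 (INT 1): INT 1 arrives: push (MAIN, PC=1), enter IRQ1 at PC=0 (depth now 1) [depth=1]
Event 3 (EXEC): [IRQ1] PC=0: DEC 2 -> ACC=-2 [depth=1]
Event 4 (EXEC): [IRQ1] PC=1: DEC 4 -> ACC=-6 [depth=1]
Event 5 (INT 1): INT 1 arrives: push (IRQ1, PC=2), enter IRQ1 at PC=0 (depth now 2) [depth=2]
Event 6 (EXEC): [IRQ1] PC=0: DEC 2 -> ACC=-8 [depth=2]
Event 7 (EXEC): [IRQ1] PC=1: DEC 4 -> ACC=-12 [depth=2]
Event 8 (EXEC): [IRQ1] PC=2: DEC 1 -> ACC=-13 [depth=2]
Event 9 (EXEC): [IRQ1] PC=3: IRET -> resume IRQ1 at PC=2 (depth now 1) [depth=1]
Event 10 (INT 2): INT 2 arrives: push (IRQ1, PC=2), enter IRQ2 at PC=0 (depth now 2) [depth=2]
Event 11 (EXEC): [IRQ2] PC=0: DEC 2 -> ACC=-15 [depth=2]
Event 12 (EXEC): [IRQ2] PC=1: DEC 3 -> ACC=-18 [depth=2]
Event 13 (EXEC): [IRQ2] PC=2: IRET -> resume IRQ1 at PC=2 (depth now 1) [depth=1]
Event 14 (EXEC): [IRQ1] PC=2: DEC 1 -> ACC=-19 [depth=1]
Event 15 (EXEC): [IRQ1] PC=3: IRET -> resume MAIN at PC=1 (depth now 0) [depth=0]
Event 16 (INT 2): INT 2 arrives: push (MAIN, PC=1), enter IRQ2 at PC=0 (depth now 1) [depth=1]
Event 17 (INT 0): INT 0 arrives: push (IRQ2, PC=0), enter IRQ0 at PC=0 (depth now 2) [depth=2]
Event 18 (EXEC): [IRQ0] PC=0: INC 2 -> ACC=-17 [depth=2]
Event 19 (EXEC): [IRQ0] PC=1: DEC 1 -> ACC=-18 [depth=2]
Event 20 (EXEC): [IRQ0] PC=2: INC 3 -> ACC=-15 [depth=2]
Event 21 (EXEC): [IRQ0] PC=3: IRET -> resume IRQ2 at PC=0 (depth now 1) [depth=1]
Event 22 (EXEC): [IRQ2] PC=0: DEC 2 -> ACC=-17 [depth=1]
Event 23 (EXEC): [IRQ2] PC=1: DEC 3 -> ACC=-20 [depth=1]
Event 24 (EXEC): [IRQ2] PC=2: IRET -> resume MAIN at PC=1 (depth now 0) [depth=0]
Event 25 (EXEC): [MAIN] PC=1: INC 4 -> ACC=-16 [depth=0]
Event 26 (EXEC): [MAIN] PC=2: INC 5 -> ACC=-11 [depth=0]
Event 27 (EXEC): [MAIN] PC=3: HALT [depth=0]
Max depth observed: 2

Answer: 2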